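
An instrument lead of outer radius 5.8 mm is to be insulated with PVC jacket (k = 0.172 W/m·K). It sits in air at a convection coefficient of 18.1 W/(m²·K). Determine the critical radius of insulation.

r_cr ≈ 9.5 mm

For a cylinder r_cr = k/h = 0.172/18.1
r_cr = 9.5 mm; since the bare radius (5.8 mm) is below r_cr, adding a thin layer of insulation will *increase* heat loss.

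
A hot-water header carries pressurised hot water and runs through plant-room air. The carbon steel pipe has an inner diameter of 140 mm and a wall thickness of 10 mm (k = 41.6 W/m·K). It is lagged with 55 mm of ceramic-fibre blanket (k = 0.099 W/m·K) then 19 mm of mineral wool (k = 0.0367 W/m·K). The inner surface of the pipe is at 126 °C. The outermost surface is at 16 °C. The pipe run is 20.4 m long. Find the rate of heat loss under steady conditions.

Q ≈ 1590 W

Per-layer cylindrical resistances, series-summed:
R_carbon steel pipe wall = ln(80/70)/(2π×41.6×20.4) = 2.504×10^-5 K/W
R_ceramic-fibre blanket = ln(135/80)/(2π×0.099×20.4) = 0.04123 K/W
R_mineral wool = ln(154/135)/(2π×0.0367×20.4) = 0.02799 K/W
R_total = 0.06925 K/W
Q = ΔT/R_total = 110/0.06925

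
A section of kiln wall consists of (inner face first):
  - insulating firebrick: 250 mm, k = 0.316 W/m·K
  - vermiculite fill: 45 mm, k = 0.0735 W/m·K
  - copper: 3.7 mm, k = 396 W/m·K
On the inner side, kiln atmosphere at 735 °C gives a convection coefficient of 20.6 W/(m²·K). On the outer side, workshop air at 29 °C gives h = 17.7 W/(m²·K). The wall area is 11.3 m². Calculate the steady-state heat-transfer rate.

Using the resistance-network approach (series):
R_inner film = 1/(h_i·A) = 1/(20.6×11.3) = 0.004296 K/W
R_insulating firebrick = L/(kA) = 0.25/(0.316×11.3) = 0.07001 K/W
R_vermiculite fill = L/(kA) = 0.045/(0.0735×11.3) = 0.05418 K/W
R_copper = L/(kA) = 0.0037/(396×11.3) = 8.269×10^-7 K/W
R_outer film = 1/(h_o·A) = 1/(17.7×11.3) = 0.005 K/W
R_total = 0.1335 K/W
Q = ΔT / R_total = 706 / 0.1335

Q ≈ 5290 W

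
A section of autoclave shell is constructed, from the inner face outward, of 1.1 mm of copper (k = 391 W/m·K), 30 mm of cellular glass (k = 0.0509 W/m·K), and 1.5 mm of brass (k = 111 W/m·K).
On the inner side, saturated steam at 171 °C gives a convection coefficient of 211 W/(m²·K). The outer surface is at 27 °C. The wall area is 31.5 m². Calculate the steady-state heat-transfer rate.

Q ≈ 7630 W

Using the resistance-network approach (series):
R_inner film = 1/(h_i·A) = 1/(211×31.5) = 1.505×10^-4 K/W
R_copper = L/(kA) = 0.0011/(391×31.5) = 8.931×10^-8 K/W
R_cellular glass = L/(kA) = 0.03/(0.0509×31.5) = 0.01871 K/W
R_brass = L/(kA) = 0.0015/(111×31.5) = 4.29×10^-7 K/W
R_total = 0.01886 K/W
Q = ΔT / R_total = 144 / 0.01886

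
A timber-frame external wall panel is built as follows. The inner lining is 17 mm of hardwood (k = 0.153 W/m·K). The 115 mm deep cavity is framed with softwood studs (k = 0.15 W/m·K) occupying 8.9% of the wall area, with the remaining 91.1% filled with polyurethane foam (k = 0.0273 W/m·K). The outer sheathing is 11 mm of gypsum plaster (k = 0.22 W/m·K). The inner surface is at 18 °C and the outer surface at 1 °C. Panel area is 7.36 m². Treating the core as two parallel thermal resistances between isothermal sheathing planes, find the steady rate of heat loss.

Sheathing layers in series; stud and cavity paths in parallel between them.
R_inner = 0.017/(0.153×7.36) = 0.0151 K/W
R_stud  = 0.115/(0.15×0.089×7.36) = 1.17 K/W
R_cav   = 0.115/(0.0273×0.911×7.36) = 0.6283 K/W
1/R_core = 1/R_stud + 1/R_cav → R_core = 0.4088 K/W
R_outer = 0.011/(0.22×7.36) = 0.006793 K/W
R_total = 0.4307 K/W
Q = ΔT/R_total = 17/0.4307

Q ≈ 39.5 W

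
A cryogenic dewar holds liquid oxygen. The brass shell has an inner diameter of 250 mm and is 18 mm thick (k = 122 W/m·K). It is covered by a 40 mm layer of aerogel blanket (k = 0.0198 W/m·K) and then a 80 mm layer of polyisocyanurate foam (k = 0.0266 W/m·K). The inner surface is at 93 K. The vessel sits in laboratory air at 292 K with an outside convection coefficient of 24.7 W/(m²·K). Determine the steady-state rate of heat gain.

Q ≈ 17.8 W

Each spherical layer contributes R = (1/r_i − 1/r_o)/(4πk):
R_brass shell = (1/0.125 − 1/0.143)/(4π×122) = 6.568×10^-4 K/W
R_aerogel blanket = (1/0.143 − 1/0.183)/(4π×0.0198) = 6.143 K/W
R_polyisocyanurate foam = (1/0.183 − 1/0.263)/(4π×0.0266) = 4.973 K/W
R_outer film = 1/(h·4πr_o²) = 1/(24.7×4π×0.263²) = 0.04658 K/W
R_total = 11.16 K/W
Q = ΔT/R_total = 199/11.16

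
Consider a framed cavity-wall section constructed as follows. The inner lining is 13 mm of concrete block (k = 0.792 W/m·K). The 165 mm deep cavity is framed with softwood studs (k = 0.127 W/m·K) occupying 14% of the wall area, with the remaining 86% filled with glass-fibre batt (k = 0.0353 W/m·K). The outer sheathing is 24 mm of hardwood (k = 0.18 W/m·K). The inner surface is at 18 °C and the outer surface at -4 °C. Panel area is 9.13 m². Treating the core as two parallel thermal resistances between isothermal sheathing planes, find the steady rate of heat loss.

Sheathing layers in series; stud and cavity paths in parallel between them.
R_inner = 0.013/(0.792×9.13) = 0.001798 K/W
R_stud  = 0.165/(0.127×0.14×9.13) = 1.016 K/W
R_cav   = 0.165/(0.0353×0.86×9.13) = 0.5953 K/W
1/R_core = 1/R_stud + 1/R_cav → R_core = 0.3754 K/W
R_outer = 0.024/(0.18×9.13) = 0.0146 K/W
R_total = 0.3918 K/W
Q = ΔT/R_total = 22/0.3918

Q ≈ 56.1 W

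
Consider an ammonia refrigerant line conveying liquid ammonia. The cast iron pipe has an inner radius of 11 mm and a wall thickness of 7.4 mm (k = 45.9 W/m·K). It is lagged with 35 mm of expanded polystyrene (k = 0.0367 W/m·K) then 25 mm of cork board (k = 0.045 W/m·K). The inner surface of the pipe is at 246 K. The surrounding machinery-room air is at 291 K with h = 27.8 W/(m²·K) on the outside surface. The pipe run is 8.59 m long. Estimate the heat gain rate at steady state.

Cylindrical conduction, so R = ln(r₂/r₁)/(2πkL) per layer, in series:
R_cast iron pipe wall = ln(18.4/11)/(2π×45.9×8.59) = 2.077×10^-4 K/W
R_expanded polystyrene = ln(53.4/18.4)/(2π×0.0367×8.59) = 0.5379 K/W
R_cork board = ln(78.4/53.4)/(2π×0.045×8.59) = 0.1581 K/W
R_outer film = 1/(h_o·2πr_oL) = 1/(27.8×2π×0.0784×8.59) = 0.008501 K/W
R_total = 0.7047 K/W
Q = ΔT/R_total = 45/0.7047

Q ≈ 63.9 W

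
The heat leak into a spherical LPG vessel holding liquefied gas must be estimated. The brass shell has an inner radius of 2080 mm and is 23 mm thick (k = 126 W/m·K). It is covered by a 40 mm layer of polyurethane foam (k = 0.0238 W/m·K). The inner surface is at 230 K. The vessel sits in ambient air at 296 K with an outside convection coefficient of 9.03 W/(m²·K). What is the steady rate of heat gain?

For a spherical shell R = (1/r₁ − 1/r₂)/(4πk); film R = 1/(h·4πr²). In series:
R_brass shell = (1/2.08 − 1/2.103)/(4π×126) = 3.321×10^-6 K/W
R_polyurethane foam = (1/2.103 − 1/2.143)/(4π×0.0238) = 0.02968 K/W
R_outer film = 1/(h·4πr_o²) = 1/(9.03×4π×2.143²) = 0.001919 K/W
R_total = 0.0316 K/W
Q = ΔT/R_total = 66/0.0316

Q ≈ 2090 W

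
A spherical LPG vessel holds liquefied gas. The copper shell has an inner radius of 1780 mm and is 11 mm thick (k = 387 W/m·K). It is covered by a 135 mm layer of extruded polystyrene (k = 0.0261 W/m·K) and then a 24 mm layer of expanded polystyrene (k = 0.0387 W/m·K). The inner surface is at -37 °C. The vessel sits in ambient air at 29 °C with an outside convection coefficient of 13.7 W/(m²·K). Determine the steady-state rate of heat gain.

Q ≈ 493 W

Spherical conduction: R = (1/r_in − 1/r_out)/(4πk) per layer; series-sum.
R_copper shell = (1/1.78 − 1/1.791)/(4π×387) = 7.095×10^-7 K/W
R_extruded polystyrene = (1/1.791 − 1/1.926)/(4π×0.0261) = 0.1193 K/W
R_expanded polystyrene = (1/1.926 − 1/1.95)/(4π×0.0387) = 0.01314 K/W
R_outer film = 1/(h·4πr_o²) = 1/(13.7×4π×1.95²) = 0.001528 K/W
R_total = 0.134 K/W
Q = ΔT/R_total = 66/0.134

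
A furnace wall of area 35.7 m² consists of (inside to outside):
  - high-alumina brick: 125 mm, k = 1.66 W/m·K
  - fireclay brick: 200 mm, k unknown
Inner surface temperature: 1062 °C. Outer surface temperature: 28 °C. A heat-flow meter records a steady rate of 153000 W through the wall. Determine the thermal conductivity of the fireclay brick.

Series thermal resistances:
R_high-alumina brick = L/(kA) = 0.125/(1.66×35.7) = 0.002109 K/W
Sum of known resistances R_other = 0.002109 K/W
Total R = ΔT/Q = 1034/153000 = 0.006758 K/W
R_fireclay brick = R_total − R_other = 0.004649 K/W
k = L/(R·A) = 0.2/(0.004649×35.7)

k ≈ 1.21 W/(m·K)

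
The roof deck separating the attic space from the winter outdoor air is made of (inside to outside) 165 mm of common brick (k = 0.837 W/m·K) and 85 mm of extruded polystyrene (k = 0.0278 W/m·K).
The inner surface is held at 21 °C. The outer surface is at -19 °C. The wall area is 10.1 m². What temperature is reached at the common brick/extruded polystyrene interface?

T ≈ 18.6 °C

Treating each layer as a thermal resistance in series:
R_common brick = L/(kA) = 0.165/(0.837×10.1) = 0.01952 K/W
R_extruded polystyrene = L/(kA) = 0.085/(0.0278×10.1) = 0.3027 K/W
R_total = 0.3222 K/W;  Q = ΔT/R_total = 40/0.3222 = 124.1 W
T_interface = T_inner − Q·ΣR(inner→interface) = 21 − 124×0.01952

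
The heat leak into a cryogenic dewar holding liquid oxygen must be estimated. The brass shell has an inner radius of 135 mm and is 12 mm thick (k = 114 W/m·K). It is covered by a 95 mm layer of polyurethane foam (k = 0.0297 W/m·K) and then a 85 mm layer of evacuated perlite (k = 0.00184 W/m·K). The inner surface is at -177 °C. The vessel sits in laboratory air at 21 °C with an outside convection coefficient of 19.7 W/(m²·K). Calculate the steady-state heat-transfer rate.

Q ≈ 3.69 W

Each spherical layer contributes R = (1/r_i − 1/r_o)/(4πk):
R_brass shell = (1/0.135 − 1/0.147)/(4π×114) = 4.221×10^-4 K/W
R_polyurethane foam = (1/0.147 − 1/0.242)/(4π×0.0297) = 7.155 K/W
R_evacuated perlite = (1/0.242 − 1/0.327)/(4π×0.00184) = 46.45 K/W
R_outer film = 1/(h·4πr_o²) = 1/(19.7×4π×0.327²) = 0.03778 K/W
R_total = 53.65 K/W
Q = ΔT/R_total = 198/53.65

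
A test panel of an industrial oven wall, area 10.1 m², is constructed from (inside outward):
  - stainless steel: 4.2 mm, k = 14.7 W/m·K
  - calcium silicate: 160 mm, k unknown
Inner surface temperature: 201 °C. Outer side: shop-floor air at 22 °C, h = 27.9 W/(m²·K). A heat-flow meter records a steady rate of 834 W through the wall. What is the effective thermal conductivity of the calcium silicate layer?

k ≈ 0.0751 W/(m·K)

Using the resistance-network approach (series):
R_stainless steel = L/(kA) = 0.0042/(14.7×10.1) = 2.829×10^-5 K/W
R_outer film = 1/(h_o·A) = 1/(27.9×10.1) = 0.003549 K/W
Sum of known resistances R_other = 0.003577 K/W
Total R = ΔT/Q = 179/834 = 0.2146 K/W
R_calcium silicate = R_total − R_other = 0.2111 K/W
k = L/(R·A) = 0.16/(0.2111×10.1)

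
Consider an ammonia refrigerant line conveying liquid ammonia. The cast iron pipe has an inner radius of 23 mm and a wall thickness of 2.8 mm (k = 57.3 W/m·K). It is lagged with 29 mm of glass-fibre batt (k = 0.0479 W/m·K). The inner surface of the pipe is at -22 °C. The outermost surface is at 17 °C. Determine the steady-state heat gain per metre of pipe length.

q′ ≈ 15.6 W/m

Cylindrical conduction, so R = ln(r₂/r₁)/(2πkL) per layer, in series:
R_cast iron pipe wall = ln(25.8/23)/(2π×57.3×1) = 3.191×10^-4 K/W
R_glass-fibre batt = ln(54.8/25.8)/(2π×0.0479×1) = 2.503 K/W
R_total = 2.503 K/W
Q = ΔT/R_total = 39/2.503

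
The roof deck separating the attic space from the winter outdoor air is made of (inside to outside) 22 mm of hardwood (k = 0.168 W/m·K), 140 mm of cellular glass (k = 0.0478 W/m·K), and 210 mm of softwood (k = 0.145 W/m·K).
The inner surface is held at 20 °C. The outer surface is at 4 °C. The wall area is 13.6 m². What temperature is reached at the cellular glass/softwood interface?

Using the resistance-network approach (series):
R_hardwood = L/(kA) = 0.022/(0.168×13.6) = 0.009629 K/W
R_cellular glass = L/(kA) = 0.14/(0.0478×13.6) = 0.2154 K/W
R_softwood = L/(kA) = 0.21/(0.145×13.6) = 0.1065 K/W
R_total = 0.3315 K/W;  Q = ΔT/R_total = 16/0.3315 = 48.27 W
T_interface = T_inner − Q·ΣR(inner→interface) = 20 − 48.3×0.225

T ≈ 9.14 °C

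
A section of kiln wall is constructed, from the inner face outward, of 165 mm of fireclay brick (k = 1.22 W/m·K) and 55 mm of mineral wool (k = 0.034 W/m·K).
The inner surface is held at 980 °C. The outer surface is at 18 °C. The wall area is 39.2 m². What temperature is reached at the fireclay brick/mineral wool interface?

T ≈ 906 °C

Using the resistance-network approach (series):
R_fireclay brick = L/(kA) = 0.165/(1.22×39.2) = 0.00345 K/W
R_mineral wool = L/(kA) = 0.055/(0.034×39.2) = 0.04127 K/W
R_total = 0.04472 K/W;  Q = ΔT/R_total = 962/0.04472 = 21510 W
T_interface = T_inner − Q·ΣR(inner→interface) = 980 − 21500×0.00345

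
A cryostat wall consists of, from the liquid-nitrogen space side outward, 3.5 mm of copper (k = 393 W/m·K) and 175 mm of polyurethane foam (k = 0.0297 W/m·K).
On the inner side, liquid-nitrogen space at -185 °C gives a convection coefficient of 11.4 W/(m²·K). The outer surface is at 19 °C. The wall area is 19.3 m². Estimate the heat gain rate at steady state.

Using the resistance-network approach (series):
R_inner film = 1/(h_i·A) = 1/(11.4×19.3) = 0.004545 K/W
R_copper = L/(kA) = 0.0035/(393×19.3) = 4.614×10^-7 K/W
R_polyurethane foam = L/(kA) = 0.175/(0.0297×19.3) = 0.3053 K/W
R_total = 0.3098 K/W
Q = ΔT / R_total = 204 / 0.3098

Q ≈ 658 W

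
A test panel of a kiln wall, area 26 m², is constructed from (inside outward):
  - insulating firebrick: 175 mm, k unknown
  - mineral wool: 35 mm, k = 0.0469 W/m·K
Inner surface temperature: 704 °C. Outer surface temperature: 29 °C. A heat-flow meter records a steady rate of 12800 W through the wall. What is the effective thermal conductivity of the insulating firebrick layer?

k ≈ 0.28 W/(m·K)

Thermal resistances in series:
R_mineral wool = L/(kA) = 0.035/(0.0469×26) = 0.0287 K/W
Sum of known resistances R_other = 0.0287 K/W
Total R = ΔT/Q = 675/12800 = 0.05273 K/W
R_insulating firebrick = R_total − R_other = 0.02403 K/W
k = L/(R·A) = 0.175/(0.02403×26)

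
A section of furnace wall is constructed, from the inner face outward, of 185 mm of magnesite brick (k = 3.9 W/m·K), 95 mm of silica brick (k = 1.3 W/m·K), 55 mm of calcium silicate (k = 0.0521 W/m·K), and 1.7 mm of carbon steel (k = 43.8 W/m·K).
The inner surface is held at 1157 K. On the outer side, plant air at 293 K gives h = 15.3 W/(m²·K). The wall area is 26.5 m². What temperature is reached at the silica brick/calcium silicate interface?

T ≈ 1070 K

Series thermal resistances:
R_magnesite brick = L/(kA) = 0.185/(3.9×26.5) = 0.00179 K/W
R_silica brick = L/(kA) = 0.095/(1.3×26.5) = 0.002758 K/W
R_calcium silicate = L/(kA) = 0.055/(0.0521×26.5) = 0.03984 K/W
R_carbon steel = L/(kA) = 0.0017/(43.8×26.5) = 1.465×10^-6 K/W
R_outer film = 1/(h_o·A) = 1/(15.3×26.5) = 0.002466 K/W
R_total = 0.04685 K/W;  Q = ΔT/R_total = 864/0.04685 = 18440 W
T_interface = T_inner − Q·ΣR(inner→interface) = 1157 − 18400×0.004548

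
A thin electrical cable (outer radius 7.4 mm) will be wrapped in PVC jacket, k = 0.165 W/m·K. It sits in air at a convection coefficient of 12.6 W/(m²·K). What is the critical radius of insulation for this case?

For a cylinder r_cr = k/h = 0.165/12.6
r_cr = 13.1 mm; since the bare radius (7.4 mm) is below r_cr, adding a thin layer of insulation will *increase* heat loss.

r_cr ≈ 13.1 mm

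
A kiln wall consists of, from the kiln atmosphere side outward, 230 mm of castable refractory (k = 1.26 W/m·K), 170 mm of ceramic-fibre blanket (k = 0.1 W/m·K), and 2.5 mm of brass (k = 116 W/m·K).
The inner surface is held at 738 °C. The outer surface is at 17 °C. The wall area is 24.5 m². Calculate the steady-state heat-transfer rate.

Series thermal resistances:
R_castable refractory = L/(kA) = 0.23/(1.26×24.5) = 0.007451 K/W
R_ceramic-fibre blanket = L/(kA) = 0.17/(0.1×24.5) = 0.06939 K/W
R_brass = L/(kA) = 0.0025/(116×24.5) = 8.797×10^-7 K/W
R_total = 0.07684 K/W
Q = ΔT / R_total = 721 / 0.07684

Q ≈ 9380 W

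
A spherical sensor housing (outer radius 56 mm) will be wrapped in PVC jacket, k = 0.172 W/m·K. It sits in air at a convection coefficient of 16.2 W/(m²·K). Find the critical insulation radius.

r_cr ≈ 21.2 mm

For a sphere r_cr = 2k/h = 2×0.172/16.2
r_cr = 21.2 mm; since the bare radius (56 mm) is above r_cr, any added insulation will reduce heat loss.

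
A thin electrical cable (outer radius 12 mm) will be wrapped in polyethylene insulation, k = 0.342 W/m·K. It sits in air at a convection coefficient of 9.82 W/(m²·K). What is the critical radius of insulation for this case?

r_cr ≈ 34.8 mm

For a cylinder r_cr = k/h = 0.342/9.82
r_cr = 34.8 mm; since the bare radius (12 mm) is below r_cr, adding a thin layer of insulation will *increase* heat loss.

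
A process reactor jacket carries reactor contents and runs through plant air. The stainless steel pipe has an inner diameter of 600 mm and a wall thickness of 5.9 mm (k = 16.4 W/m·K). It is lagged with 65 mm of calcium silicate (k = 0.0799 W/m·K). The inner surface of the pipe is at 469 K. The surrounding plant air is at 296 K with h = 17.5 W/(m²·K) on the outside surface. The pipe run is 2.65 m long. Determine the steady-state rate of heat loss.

Treating each annulus and film as a series resistance:
R_stainless steel pipe wall = ln(305.9/300)/(2π×16.4×2.65) = 7.132×10^-5 K/W
R_calcium silicate = ln(370.9/305.9)/(2π×0.0799×2.65) = 0.1448 K/W
R_outer film = 1/(h_o·2πr_oL) = 1/(17.5×2π×0.3709×2.65) = 0.009253 K/W
R_total = 0.1542 K/W
Q = ΔT/R_total = 173/0.1542

Q ≈ 1120 W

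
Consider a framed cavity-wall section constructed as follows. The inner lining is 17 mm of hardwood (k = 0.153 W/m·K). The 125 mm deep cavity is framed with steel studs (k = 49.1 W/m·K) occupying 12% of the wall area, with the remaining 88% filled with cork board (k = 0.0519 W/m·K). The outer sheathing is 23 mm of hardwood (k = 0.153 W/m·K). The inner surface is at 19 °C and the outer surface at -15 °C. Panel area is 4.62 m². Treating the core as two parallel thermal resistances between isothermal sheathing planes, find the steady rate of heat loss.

Sheathing layers in series; stud and cavity paths in parallel between them.
R_inner = 0.017/(0.153×4.62) = 0.02405 K/W
R_stud  = 0.125/(49.1×0.12×4.62) = 0.004592 K/W
R_cav   = 0.125/(0.0519×0.88×4.62) = 0.5924 K/W
1/R_core = 1/R_stud + 1/R_cav → R_core = 0.004557 K/W
R_outer = 0.023/(0.153×4.62) = 0.03254 K/W
R_total = 0.06115 K/W
Q = ΔT/R_total = 34/0.06115

Q ≈ 556 W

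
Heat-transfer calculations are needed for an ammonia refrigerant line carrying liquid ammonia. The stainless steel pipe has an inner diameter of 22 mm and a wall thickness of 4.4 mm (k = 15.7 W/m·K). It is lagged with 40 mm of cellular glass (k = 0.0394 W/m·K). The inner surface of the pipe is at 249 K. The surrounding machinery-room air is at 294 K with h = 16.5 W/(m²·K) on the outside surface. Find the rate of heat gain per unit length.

q′ ≈ 8.41 W/m

Cylindrical conduction, so R = ln(r₂/r₁)/(2πkL) per layer, in series:
R_stainless steel pipe wall = ln(15.4/11)/(2π×15.7×1) = 0.003411 K/W
R_cellular glass = ln(55.4/15.4)/(2π×0.0394×1) = 5.171 K/W
R_outer film = 1/(h_o·2πr_oL) = 1/(16.5×2π×0.0554×1) = 0.1741 K/W
R_total = 5.349 K/W
Q = ΔT/R_total = 45/5.349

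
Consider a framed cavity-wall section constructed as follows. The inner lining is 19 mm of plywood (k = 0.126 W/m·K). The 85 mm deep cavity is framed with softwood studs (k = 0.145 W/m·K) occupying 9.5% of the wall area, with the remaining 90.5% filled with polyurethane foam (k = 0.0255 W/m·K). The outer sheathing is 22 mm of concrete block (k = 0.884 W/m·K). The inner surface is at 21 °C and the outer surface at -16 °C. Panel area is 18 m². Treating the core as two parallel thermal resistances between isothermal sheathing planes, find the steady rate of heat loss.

Q ≈ 268 W

Sheathing layers in series; stud and cavity paths in parallel between them.
R_inner = 0.019/(0.126×18) = 0.008377 K/W
R_stud  = 0.085/(0.145×0.095×18) = 0.3428 K/W
R_cav   = 0.085/(0.0255×0.905×18) = 0.2046 K/W
1/R_core = 1/R_stud + 1/R_cav → R_core = 0.1281 K/W
R_outer = 0.022/(0.884×18) = 0.001383 K/W
R_total = 0.1379 K/W
Q = ΔT/R_total = 37/0.1379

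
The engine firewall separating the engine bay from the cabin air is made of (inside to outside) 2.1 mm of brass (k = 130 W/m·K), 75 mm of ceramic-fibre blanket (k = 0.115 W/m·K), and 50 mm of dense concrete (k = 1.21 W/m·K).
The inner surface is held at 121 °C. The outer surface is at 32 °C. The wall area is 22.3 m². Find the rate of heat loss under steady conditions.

Model the wall as resistances in series:
R_brass = L/(kA) = 0.0021/(130×22.3) = 7.244×10^-7 K/W
R_ceramic-fibre blanket = L/(kA) = 0.075/(0.115×22.3) = 0.02925 K/W
R_dense concrete = L/(kA) = 0.05/(1.21×22.3) = 0.001853 K/W
R_total = 0.0311 K/W
Q = ΔT / R_total = 89 / 0.0311

Q ≈ 2860 W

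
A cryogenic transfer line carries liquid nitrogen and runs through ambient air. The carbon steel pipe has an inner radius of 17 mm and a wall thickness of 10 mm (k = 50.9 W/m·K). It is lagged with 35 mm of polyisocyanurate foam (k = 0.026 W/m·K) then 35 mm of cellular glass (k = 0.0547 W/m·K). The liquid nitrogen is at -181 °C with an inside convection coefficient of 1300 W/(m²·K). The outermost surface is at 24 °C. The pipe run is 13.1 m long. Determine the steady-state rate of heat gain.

Cylindrical conduction, so R = ln(r₂/r₁)/(2πkL) per layer, in series:
R_inner film = 1/(h_i·2πr₁L) = 1/(1300×2π×0.017×13.1) = 5.497×10^-4 K/W
R_carbon steel pipe wall = ln(27/17)/(2π×50.9×13.1) = 1.104×10^-4 K/W
R_polyisocyanurate foam = ln(62/27)/(2π×0.026×13.1) = 0.3884 K/W
R_cellular glass = ln(97/62)/(2π×0.0547×13.1) = 0.09941 K/W
R_total = 0.4885 K/W
Q = ΔT/R_total = 205/0.4885

Q ≈ 420 W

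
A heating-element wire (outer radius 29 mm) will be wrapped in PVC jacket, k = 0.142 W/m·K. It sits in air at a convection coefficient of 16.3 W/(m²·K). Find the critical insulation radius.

r_cr ≈ 8.71 mm

For a cylinder r_cr = k/h = 0.142/16.3
r_cr = 8.71 mm; since the bare radius (29 mm) is above r_cr, any added insulation will reduce heat loss.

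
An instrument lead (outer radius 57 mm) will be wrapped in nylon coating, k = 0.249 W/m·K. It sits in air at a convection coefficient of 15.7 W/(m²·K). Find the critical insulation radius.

r_cr ≈ 15.9 mm

For a cylinder r_cr = k/h = 0.249/15.7
r_cr = 15.9 mm; since the bare radius (57 mm) is above r_cr, any added insulation will reduce heat loss.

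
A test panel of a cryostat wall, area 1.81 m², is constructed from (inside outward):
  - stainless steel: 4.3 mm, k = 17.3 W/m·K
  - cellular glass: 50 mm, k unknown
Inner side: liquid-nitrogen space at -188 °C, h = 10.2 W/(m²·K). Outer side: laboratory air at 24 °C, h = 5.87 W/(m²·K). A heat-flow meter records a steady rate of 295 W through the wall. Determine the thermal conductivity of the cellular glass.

Using the resistance-network approach (series):
R_inner film = 1/(h_i·A) = 1/(10.2×1.81) = 0.05417 K/W
R_stainless steel = L/(kA) = 0.0043/(17.3×1.81) = 1.373×10^-4 K/W
R_outer film = 1/(h_o·A) = 1/(5.87×1.81) = 0.09412 K/W
Sum of known resistances R_other = 0.1484 K/W
Total R = ΔT/Q = 212/295 = 0.7186 K/W
R_cellular glass = R_total − R_other = 0.5702 K/W
k = L/(R·A) = 0.05/(0.5702×1.81)

k ≈ 0.0484 W/(m·K)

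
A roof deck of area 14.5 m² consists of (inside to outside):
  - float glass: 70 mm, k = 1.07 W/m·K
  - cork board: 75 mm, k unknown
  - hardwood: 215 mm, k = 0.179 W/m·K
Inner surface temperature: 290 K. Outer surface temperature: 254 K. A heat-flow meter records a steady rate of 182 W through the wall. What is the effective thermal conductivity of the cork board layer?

Using the resistance-network approach (series):
R_float glass = L/(kA) = 0.07/(1.07×14.5) = 0.004512 K/W
R_hardwood = L/(kA) = 0.215/(0.179×14.5) = 0.08284 K/W
Sum of known resistances R_other = 0.08735 K/W
Total R = ΔT/Q = 36/182 = 0.1978 K/W
R_cork board = R_total − R_other = 0.1105 K/W
k = L/(R·A) = 0.075/(0.1105×14.5)

k ≈ 0.0468 W/(m·K)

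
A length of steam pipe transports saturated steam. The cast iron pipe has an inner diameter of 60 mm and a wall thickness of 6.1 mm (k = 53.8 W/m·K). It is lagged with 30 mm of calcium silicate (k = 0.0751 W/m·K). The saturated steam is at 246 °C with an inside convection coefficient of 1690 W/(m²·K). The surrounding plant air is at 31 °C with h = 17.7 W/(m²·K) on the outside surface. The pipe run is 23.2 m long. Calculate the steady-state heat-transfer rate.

Q ≈ 3510 W

Cylindrical conduction, so R = ln(r₂/r₁)/(2πkL) per layer, in series:
R_inner film = 1/(h_i·2πr₁L) = 1/(1690×2π×0.03×23.2) = 1.353×10^-4 K/W
R_cast iron pipe wall = ln(36.1/30)/(2π×53.8×23.2) = 2.36×10^-5 K/W
R_calcium silicate = ln(66.1/36.1)/(2π×0.0751×23.2) = 0.05525 K/W
R_outer film = 1/(h_o·2πr_oL) = 1/(17.7×2π×0.0661×23.2) = 0.005864 K/W
R_total = 0.06128 K/W
Q = ΔT/R_total = 215/0.06128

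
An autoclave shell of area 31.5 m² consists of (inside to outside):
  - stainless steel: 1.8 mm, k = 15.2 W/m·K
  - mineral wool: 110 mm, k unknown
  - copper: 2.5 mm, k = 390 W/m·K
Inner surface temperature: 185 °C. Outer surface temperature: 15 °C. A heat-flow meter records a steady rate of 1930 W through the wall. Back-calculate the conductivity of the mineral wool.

k ≈ 0.0396 W/(m·K)

Thermal resistances in series:
R_stainless steel = L/(kA) = 0.0018/(15.2×31.5) = 3.759×10^-6 K/W
R_copper = L/(kA) = 0.0025/(390×31.5) = 2.035×10^-7 K/W
Sum of known resistances R_other = 3.963×10^-6 K/W
Total R = ΔT/Q = 170/1930 = 0.08808 K/W
R_mineral wool = R_total − R_other = 0.08808 K/W
k = L/(R·A) = 0.11/(0.08808×31.5)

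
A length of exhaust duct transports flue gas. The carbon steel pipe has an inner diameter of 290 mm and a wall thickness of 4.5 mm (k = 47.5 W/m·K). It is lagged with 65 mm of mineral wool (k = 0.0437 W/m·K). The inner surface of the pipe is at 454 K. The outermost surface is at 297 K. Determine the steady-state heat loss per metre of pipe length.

Treating each annulus and film as a series resistance:
R_carbon steel pipe wall = ln(149.5/145)/(2π×47.5×1) = 1.024×10^-4 K/W
R_mineral wool = ln(214.5/149.5)/(2π×0.0437×1) = 1.315 K/W
R_total = 1.315 K/W
Q = ΔT/R_total = 157/1.315

q′ ≈ 119 W/m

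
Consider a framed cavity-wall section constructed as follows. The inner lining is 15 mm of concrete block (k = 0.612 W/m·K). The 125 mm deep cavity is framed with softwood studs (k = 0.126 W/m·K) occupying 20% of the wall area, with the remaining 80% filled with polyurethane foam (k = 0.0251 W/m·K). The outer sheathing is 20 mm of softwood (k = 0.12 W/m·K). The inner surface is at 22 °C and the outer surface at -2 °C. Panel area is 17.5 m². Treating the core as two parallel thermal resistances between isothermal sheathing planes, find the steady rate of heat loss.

Q ≈ 142 W

Sheathing layers in series; stud and cavity paths in parallel between them.
R_inner = 0.015/(0.612×17.5) = 0.001401 K/W
R_stud  = 0.125/(0.126×0.2×17.5) = 0.2834 K/W
R_cav   = 0.125/(0.0251×0.8×17.5) = 0.3557 K/W
1/R_core = 1/R_stud + 1/R_cav → R_core = 0.1577 K/W
R_outer = 0.02/(0.12×17.5) = 0.009524 K/W
R_total = 0.1687 K/W
Q = ΔT/R_total = 24/0.1687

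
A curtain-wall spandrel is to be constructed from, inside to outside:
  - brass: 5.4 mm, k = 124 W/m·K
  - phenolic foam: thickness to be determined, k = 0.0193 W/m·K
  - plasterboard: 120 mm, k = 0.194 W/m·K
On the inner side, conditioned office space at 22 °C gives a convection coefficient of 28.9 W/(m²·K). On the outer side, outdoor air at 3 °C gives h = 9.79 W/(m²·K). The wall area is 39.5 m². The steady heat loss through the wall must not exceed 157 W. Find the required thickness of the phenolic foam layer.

Model the wall as resistances in series:
R_inner film = 1/(h_i·A) = 1/(28.9×39.5) = 8.76×10^-4 K/W
R_brass = L/(kA) = 0.0054/(124×39.5) = 1.102×10^-6 K/W
R_plasterboard = L/(kA) = 0.12/(0.194×39.5) = 0.01566 K/W
R_outer film = 1/(h_o·A) = 1/(9.79×39.5) = 0.002586 K/W
Sum of the known resistances R_other = 0.01912 K/W
Required total resistance R_tot = ΔT/Q_allow = 19/157 = 0.121 K/W
R_phenolic foam = R_tot − R_other = 0.1019 K/W
L = R·k·A = 0.1019×0.0193×39.5

L ≈ 77.7 mm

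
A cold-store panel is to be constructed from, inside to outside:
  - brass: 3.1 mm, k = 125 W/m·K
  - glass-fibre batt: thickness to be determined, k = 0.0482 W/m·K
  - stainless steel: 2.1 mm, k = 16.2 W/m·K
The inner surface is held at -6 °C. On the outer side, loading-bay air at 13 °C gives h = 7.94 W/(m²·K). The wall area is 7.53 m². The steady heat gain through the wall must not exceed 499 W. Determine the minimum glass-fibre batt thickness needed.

L ≈ 7.74 mm

Series thermal resistances:
R_brass = L/(kA) = 0.0031/(125×7.53) = 3.293×10^-6 K/W
R_stainless steel = L/(kA) = 0.0021/(16.2×7.53) = 1.722×10^-5 K/W
R_outer film = 1/(h_o·A) = 1/(7.94×7.53) = 0.01673 K/W
Sum of the known resistances R_other = 0.01675 K/W
Required total resistance R_tot = ΔT/Q_allow = 19/499 = 0.03808 K/W
R_glass-fibre batt = R_tot − R_other = 0.02133 K/W
L = R·k·A = 0.02133×0.0482×7.53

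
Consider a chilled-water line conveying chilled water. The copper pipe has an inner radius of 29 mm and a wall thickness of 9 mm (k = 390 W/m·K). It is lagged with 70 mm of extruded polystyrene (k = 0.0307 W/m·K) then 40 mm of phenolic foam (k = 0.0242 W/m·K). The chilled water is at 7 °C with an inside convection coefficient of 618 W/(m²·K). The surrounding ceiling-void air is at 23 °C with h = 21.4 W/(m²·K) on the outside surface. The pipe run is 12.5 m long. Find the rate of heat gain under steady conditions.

Treating each annulus and film as a series resistance:
R_inner film = 1/(h_i·2πr₁L) = 1/(618×2π×0.029×12.5) = 7.104×10^-4 K/W
R_copper pipe wall = ln(38/29)/(2π×390×12.5) = 8.824×10^-6 K/W
R_extruded polystyrene = ln(108/38)/(2π×0.0307×12.5) = 0.4332 K/W
R_phenolic foam = ln(148/108)/(2π×0.0242×12.5) = 0.1658 K/W
R_outer film = 1/(h_o·2πr_oL) = 1/(21.4×2π×0.148×12.5) = 0.00402 K/W
R_total = 0.6037 K/W
Q = ΔT/R_total = 16/0.6037

Q ≈ 26.5 W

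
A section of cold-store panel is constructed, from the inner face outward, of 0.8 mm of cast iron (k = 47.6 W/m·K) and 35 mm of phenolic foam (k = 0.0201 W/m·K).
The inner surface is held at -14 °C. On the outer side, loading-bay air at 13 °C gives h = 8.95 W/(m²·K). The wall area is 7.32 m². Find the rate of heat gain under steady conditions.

Using the resistance-network approach (series):
R_cast iron = L/(kA) = 0.0008/(47.6×7.32) = 2.296×10^-6 K/W
R_phenolic foam = L/(kA) = 0.035/(0.0201×7.32) = 0.2379 K/W
R_outer film = 1/(h_o·A) = 1/(8.95×7.32) = 0.01526 K/W
R_total = 0.2531 K/W
Q = ΔT / R_total = 27 / 0.2531

Q ≈ 107 W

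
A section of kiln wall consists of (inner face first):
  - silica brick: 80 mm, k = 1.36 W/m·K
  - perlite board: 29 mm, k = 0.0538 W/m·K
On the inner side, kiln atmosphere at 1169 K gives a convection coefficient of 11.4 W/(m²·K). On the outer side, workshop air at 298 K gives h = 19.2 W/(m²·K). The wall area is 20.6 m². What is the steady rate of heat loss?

Q ≈ 24300 W

Thermal resistances in series:
R_inner film = 1/(h_i·A) = 1/(11.4×20.6) = 0.004258 K/W
R_silica brick = L/(kA) = 0.08/(1.36×20.6) = 0.002856 K/W
R_perlite board = L/(kA) = 0.029/(0.0538×20.6) = 0.02617 K/W
R_outer film = 1/(h_o·A) = 1/(19.2×20.6) = 0.002528 K/W
R_total = 0.03581 K/W
Q = ΔT / R_total = 871 / 0.03581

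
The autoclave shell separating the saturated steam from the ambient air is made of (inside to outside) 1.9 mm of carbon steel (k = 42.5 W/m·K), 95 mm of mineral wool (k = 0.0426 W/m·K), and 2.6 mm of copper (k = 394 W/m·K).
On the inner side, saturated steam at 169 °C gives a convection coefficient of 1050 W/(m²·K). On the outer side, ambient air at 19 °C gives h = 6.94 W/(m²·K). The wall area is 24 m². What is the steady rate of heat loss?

Q ≈ 1520 W

Series thermal resistances:
R_inner film = 1/(h_i·A) = 1/(1050×24) = 3.968×10^-5 K/W
R_carbon steel = L/(kA) = 0.0019/(42.5×24) = 1.863×10^-6 K/W
R_mineral wool = L/(kA) = 0.095/(0.0426×24) = 0.09292 K/W
R_copper = L/(kA) = 0.0026/(394×24) = 2.75×10^-7 K/W
R_outer film = 1/(h_o·A) = 1/(6.94×24) = 0.006004 K/W
R_total = 0.09896 K/W
Q = ΔT / R_total = 150 / 0.09896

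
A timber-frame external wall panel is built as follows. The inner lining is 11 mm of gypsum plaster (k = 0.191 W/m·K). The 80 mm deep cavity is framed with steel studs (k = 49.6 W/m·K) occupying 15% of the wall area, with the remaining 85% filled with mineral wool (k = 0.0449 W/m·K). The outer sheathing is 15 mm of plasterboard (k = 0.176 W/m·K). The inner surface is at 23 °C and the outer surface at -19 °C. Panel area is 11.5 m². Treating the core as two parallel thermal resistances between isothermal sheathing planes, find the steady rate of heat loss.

Sheathing layers in series; stud and cavity paths in parallel between them.
R_inner = 0.011/(0.191×11.5) = 0.005008 K/W
R_stud  = 0.08/(49.6×0.15×11.5) = 9.35×10^-4 K/W
R_cav   = 0.08/(0.0449×0.85×11.5) = 0.1823 K/W
1/R_core = 1/R_stud + 1/R_cav → R_core = 9.302×10^-4 K/W
R_outer = 0.015/(0.176×11.5) = 0.007411 K/W
R_total = 0.01335 K/W
Q = ΔT/R_total = 42/0.01335

Q ≈ 3150 W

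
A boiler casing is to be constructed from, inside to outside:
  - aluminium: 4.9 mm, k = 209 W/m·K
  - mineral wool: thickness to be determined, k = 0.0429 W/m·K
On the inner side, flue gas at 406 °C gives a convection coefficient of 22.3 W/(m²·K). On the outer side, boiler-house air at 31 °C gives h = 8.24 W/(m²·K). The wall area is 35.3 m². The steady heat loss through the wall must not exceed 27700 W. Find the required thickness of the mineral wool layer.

Thermal resistances in series:
R_inner film = 1/(h_i·A) = 1/(22.3×35.3) = 0.00127 K/W
R_aluminium = L/(kA) = 0.0049/(209×35.3) = 6.642×10^-7 K/W
R_outer film = 1/(h_o·A) = 1/(8.24×35.3) = 0.003438 K/W
Sum of the known resistances R_other = 0.004709 K/W
Required total resistance R_tot = ΔT/Q_allow = 375/27700 = 0.01354 K/W
R_mineral wool = R_tot − R_other = 0.008829 K/W
L = R·k·A = 0.008829×0.0429×35.3

L ≈ 13.4 mm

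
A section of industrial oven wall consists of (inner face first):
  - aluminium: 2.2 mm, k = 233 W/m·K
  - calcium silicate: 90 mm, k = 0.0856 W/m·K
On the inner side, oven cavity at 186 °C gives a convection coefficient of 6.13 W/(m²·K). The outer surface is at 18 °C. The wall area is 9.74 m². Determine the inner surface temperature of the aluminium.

T ≈ 163 °C

Using the resistance-network approach (series):
R_inner film = 1/(h_i·A) = 1/(6.13×9.74) = 0.01675 K/W
R_aluminium = L/(kA) = 0.0022/(233×9.74) = 9.694×10^-7 K/W
R_calcium silicate = L/(kA) = 0.09/(0.0856×9.74) = 0.1079 K/W
R_total = 0.1247 K/W;  Q = ΔT/R_total = 168/0.1247 = 1347 W
T_interface = T_inner − Q·ΣR(inner→interface) = 186 − 1350×0.01675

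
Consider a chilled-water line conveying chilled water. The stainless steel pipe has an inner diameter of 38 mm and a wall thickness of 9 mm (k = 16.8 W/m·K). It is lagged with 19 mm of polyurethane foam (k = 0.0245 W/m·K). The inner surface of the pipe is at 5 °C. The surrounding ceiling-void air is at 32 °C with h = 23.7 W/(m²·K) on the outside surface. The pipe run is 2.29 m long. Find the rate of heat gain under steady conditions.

Radial resistances (cylindrical: R_cond = ln(r_o/r_i)/(2πkL), R_conv = 1/(h·2πrL)):
R_stainless steel pipe wall = ln(28/19)/(2π×16.8×2.29) = 0.001604 K/W
R_polyurethane foam = ln(47/28)/(2π×0.0245×2.29) = 1.469 K/W
R_outer film = 1/(h_o·2πr_oL) = 1/(23.7×2π×0.047×2.29) = 0.06239 K/W
R_total = 1.533 K/W
Q = ΔT/R_total = 27/1.533

Q ≈ 17.6 W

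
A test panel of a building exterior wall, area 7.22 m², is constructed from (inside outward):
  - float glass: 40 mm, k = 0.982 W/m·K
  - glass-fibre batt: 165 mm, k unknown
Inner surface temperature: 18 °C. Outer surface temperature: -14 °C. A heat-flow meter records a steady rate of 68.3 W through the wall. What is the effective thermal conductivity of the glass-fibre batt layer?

Using the resistance-network approach (series):
R_float glass = L/(kA) = 0.04/(0.982×7.22) = 0.005642 K/W
Sum of known resistances R_other = 0.005642 K/W
Total R = ΔT/Q = 32/68.3 = 0.4685 K/W
R_glass-fibre batt = R_total − R_other = 0.4629 K/W
k = L/(R·A) = 0.165/(0.4629×7.22)

k ≈ 0.0494 W/(m·K)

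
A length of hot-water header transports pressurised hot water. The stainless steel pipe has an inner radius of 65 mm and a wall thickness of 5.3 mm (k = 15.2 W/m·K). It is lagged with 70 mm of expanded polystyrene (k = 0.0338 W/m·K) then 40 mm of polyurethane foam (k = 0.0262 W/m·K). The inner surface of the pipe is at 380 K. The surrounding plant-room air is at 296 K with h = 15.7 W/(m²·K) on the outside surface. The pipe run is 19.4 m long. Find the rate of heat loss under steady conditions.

Per-layer cylindrical resistances, series-summed:
R_stainless steel pipe wall = ln(70.3/65)/(2π×15.2×19.4) = 4.231×10^-5 K/W
R_expanded polystyrene = ln(140.3/70.3)/(2π×0.0338×19.4) = 0.1677 K/W
R_polyurethane foam = ln(180.3/140.3)/(2π×0.0262×19.4) = 0.07854 K/W
R_outer film = 1/(h_o·2πr_oL) = 1/(15.7×2π×0.1803×19.4) = 0.002898 K/W
R_total = 0.2492 K/W
Q = ΔT/R_total = 84/0.2492

Q ≈ 337 W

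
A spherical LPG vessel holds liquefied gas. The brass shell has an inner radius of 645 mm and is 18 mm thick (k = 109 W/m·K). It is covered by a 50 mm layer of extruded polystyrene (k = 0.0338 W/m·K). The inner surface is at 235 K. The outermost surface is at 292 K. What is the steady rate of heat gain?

Q ≈ 229 W

Each spherical layer contributes R = (1/r_i − 1/r_o)/(4πk):
R_brass shell = (1/0.645 − 1/0.663)/(4π×109) = 3.073×10^-5 K/W
R_extruded polystyrene = (1/0.663 − 1/0.713)/(4π×0.0338) = 0.249 K/W
R_total = 0.2491 K/W
Q = ΔT/R_total = 57/0.2491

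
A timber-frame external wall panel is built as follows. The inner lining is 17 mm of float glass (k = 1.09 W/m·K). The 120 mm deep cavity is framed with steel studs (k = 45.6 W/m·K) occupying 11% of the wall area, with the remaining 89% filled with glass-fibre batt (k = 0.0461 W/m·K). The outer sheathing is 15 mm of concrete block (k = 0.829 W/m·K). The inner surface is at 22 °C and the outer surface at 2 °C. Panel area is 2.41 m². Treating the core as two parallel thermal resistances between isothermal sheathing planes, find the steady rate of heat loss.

Q ≈ 839 W

Sheathing layers in series; stud and cavity paths in parallel between them.
R_inner = 0.017/(1.09×2.41) = 0.006472 K/W
R_stud  = 0.12/(45.6×0.11×2.41) = 0.009927 K/W
R_cav   = 0.12/(0.0461×0.89×2.41) = 1.214 K/W
1/R_core = 1/R_stud + 1/R_cav → R_core = 0.009846 K/W
R_outer = 0.015/(0.829×2.41) = 0.007508 K/W
R_total = 0.02383 K/W
Q = ΔT/R_total = 20/0.02383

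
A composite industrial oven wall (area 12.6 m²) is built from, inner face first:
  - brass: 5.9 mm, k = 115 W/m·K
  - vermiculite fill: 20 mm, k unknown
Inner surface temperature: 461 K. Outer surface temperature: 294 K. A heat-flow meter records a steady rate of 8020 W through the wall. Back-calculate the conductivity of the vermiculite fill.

k ≈ 0.0762 W/(m·K)

Using the resistance-network approach (series):
R_brass = L/(kA) = 0.0059/(115×12.6) = 4.072×10^-6 K/W
Sum of known resistances R_other = 4.072×10^-6 K/W
Total R = ΔT/Q = 167/8020 = 0.02082 K/W
R_vermiculite fill = R_total − R_other = 0.02082 K/W
k = L/(R·A) = 0.02/(0.02082×12.6)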